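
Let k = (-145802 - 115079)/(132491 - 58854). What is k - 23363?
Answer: -1720642112/73637 ≈ -23367.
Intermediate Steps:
k = -260881/73637 ≈ -3.5428
k - 23363 = -260881/73637 - 23363 = -1720642112/73637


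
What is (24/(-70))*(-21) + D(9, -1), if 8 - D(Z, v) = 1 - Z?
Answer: 116/5 ≈ 23.200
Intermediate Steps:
D(Z, v) = 7 + Z (D(Z, v) = 8 - (1 - Z) = 8 + (-1 + Z) = 7 + Z)
(24/(-70))*(-21) + D(9, -1) = (24/(-70))*(-21) + (7 + 9) = (24*(-1/70))*(-21) + 16 = -12/35*(-21) + 16 = 36/5 + 16 = 116/5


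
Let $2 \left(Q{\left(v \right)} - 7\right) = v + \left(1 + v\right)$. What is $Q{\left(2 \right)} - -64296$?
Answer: $\frac{128611}{2} \approx 64306.0$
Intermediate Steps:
$Q{\left(v \right)} = \frac{15}{2} + v$ ($Q{\left(v \right)} = 7 + \frac{v + \left(1 + v\right)}{2} = 7 + \frac{1 + 2 v}{2} = 7 + \left(\frac{1}{2} + v\right) = \frac{15}{2} + v$)
$Q{\left(2 \right)} - -64296 = \left(\frac{15}{2} + 2\right) - -64296 = \frac{19}{2} + 64296 = \frac{128611}{2}$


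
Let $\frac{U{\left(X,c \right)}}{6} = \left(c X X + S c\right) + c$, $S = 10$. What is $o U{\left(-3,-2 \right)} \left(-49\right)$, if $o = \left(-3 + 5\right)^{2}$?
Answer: $47040$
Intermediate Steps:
$o = 4$ ($o = 2^{2} = 4$)
$U{\left(X,c \right)} = 66 c + 6 c X^{2}$ ($U{\left(X,c \right)} = 6 \left(\left(c X X + 10 c\right) + c\right) = 6 \left(\left(X c X + 10 c\right) + c\right) = 6 \left(\left(c X^{2} + 10 c\right) + c\right) = 6 \left(\left(10 c + c X^{2}\right) + c\right) = 6 \left(11 c + c X^{2}\right) = 66 c + 6 c X^{2}$)
$o U{\left(-3,-2 \right)} \left(-49\right) = 4 \cdot 6 \left(-2\right) \left(11 + \left(-3\right)^{2}\right) \left(-49\right) = 4 \cdot 6 \left(-2\right) \left(11 + 9\right) \left(-49\right) = 4 \cdot 6 \left(-2\right) 20 \left(-49\right) = 4 \left(-240\right) \left(-49\right) = \left(-960\right) \left(-49\right) = 47040$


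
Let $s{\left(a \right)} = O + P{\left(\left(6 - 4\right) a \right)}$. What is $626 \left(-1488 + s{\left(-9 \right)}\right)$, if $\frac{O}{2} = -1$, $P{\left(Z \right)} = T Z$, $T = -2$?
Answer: $-910204$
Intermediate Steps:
$P{\left(Z \right)} = - 2 Z$
$O = -2$ ($O = 2 \left(-1\right) = -2$)
$s{\left(a \right)} = -2 - 4 a$ ($s{\left(a \right)} = -2 - 2 \left(6 - 4\right) a = -2 - 2 \cdot 2 a = -2 - 4 a$)
$626 \left(-1488 + s{\left(-9 \right)}\right) = 626 \left(-1488 - -34\right) = 626 \left(-1488 + \left(-2 + 36\right)\right) = 626 \left(-1488 + 34\right) = 626 \left(-1454\right) = -910204$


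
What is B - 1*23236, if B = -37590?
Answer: -60826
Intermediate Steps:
B - 1*23236 = -37590 - 1*23236 = -37590 - 23236 = -60826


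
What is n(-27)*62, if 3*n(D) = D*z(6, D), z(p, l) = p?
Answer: -3348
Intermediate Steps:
n(D) = 2*D (n(D) = (D*6)/3 = (6*D)/3 = 2*D)
n(-27)*62 = (2*(-27))*62 = -54*62 = -3348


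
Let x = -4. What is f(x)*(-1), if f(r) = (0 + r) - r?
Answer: 0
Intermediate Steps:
f(r) = 0 (f(r) = r - r = 0)
f(x)*(-1) = 0*(-1) = 0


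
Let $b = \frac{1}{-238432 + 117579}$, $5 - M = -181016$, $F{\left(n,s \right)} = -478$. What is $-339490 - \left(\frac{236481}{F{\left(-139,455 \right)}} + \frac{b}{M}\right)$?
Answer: $- \frac{3544932175263551229}{10457172976414} \approx -3.39 \cdot 10^{5}$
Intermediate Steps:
$M = 181021$ ($M = 5 - -181016 = 5 + 181016 = 181021$)
$b = - \frac{1}{120853}$ ($b = \frac{1}{-120853} = - \frac{1}{120853} \approx -8.2745 \cdot 10^{-6}$)
$-339490 - \left(\frac{236481}{F{\left(-139,455 \right)}} + \frac{b}{M}\right) = -339490 - \left(\frac{236481}{-478} - \frac{1}{120853 \cdot 181021}\right) = -339490 - \left(236481 \left(- \frac{1}{478}\right) - \frac{1}{21876930913}\right) = -339490 - \left(- \frac{236481}{478} - \frac{1}{21876930913}\right) = -339490 - - \frac{5173478499237631}{10457172976414} = -339490 + \frac{5173478499237631}{10457172976414} = - \frac{3544932175263551229}{10457172976414}$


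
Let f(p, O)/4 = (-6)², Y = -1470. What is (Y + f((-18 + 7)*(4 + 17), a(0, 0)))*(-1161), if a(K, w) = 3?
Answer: 1539486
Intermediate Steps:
f(p, O) = 144 (f(p, O) = 4*(-6)² = 4*36 = 144)
(Y + f((-18 + 7)*(4 + 17), a(0, 0)))*(-1161) = (-1470 + 144)*(-1161) = -1326*(-1161) = 1539486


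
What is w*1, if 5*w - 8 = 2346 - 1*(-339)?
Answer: 2693/5 ≈ 538.60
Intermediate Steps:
w = 2693/5 (w = 8/5 + (2346 - 1*(-339))/5 = 8/5 + (2346 + 339)/5 = 8/5 + (1/5)*2685 = 8/5 + 537 = 2693/5 ≈ 538.60)
w*1 = (2693/5)*1 = 2693/5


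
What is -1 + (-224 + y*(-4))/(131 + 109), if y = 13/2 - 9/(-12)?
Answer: -493/240 ≈ -2.0542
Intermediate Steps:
y = 29/4 (y = 13*(½) - 9*(-1/12) = 13/2 + ¾ = 29/4 ≈ 7.2500)
-1 + (-224 + y*(-4))/(131 + 109) = -1 + (-224 + (29/4)*(-4))/(131 + 109) = -1 + (-224 - 29)/240 = -1 - 253*1/240 = -1 - 253/240 = -493/240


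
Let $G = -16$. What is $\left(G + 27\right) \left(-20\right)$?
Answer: $-220$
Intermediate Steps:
$\left(G + 27\right) \left(-20\right) = \left(-16 + 27\right) \left(-20\right) = 11 \left(-20\right) = -220$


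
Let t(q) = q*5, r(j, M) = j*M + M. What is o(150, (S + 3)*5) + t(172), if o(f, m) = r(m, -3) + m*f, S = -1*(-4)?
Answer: 6002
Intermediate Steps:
r(j, M) = M + M*j (r(j, M) = M*j + M = M + M*j)
S = 4
t(q) = 5*q
o(f, m) = -3 - 3*m + f*m (o(f, m) = -3*(1 + m) + m*f = (-3 - 3*m) + f*m = -3 - 3*m + f*m)
o(150, (S + 3)*5) + t(172) = (-3 - 3*(4 + 3)*5 + 150*((4 + 3)*5)) + 5*172 = (-3 - 21*5 + 150*(7*5)) + 860 = (-3 - 3*35 + 150*35) + 860 = (-3 - 105 + 5250) + 860 = 5142 + 860 = 6002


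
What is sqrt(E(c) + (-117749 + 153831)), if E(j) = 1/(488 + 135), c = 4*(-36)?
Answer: sqrt(14004471201)/623 ≈ 189.95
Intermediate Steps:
c = -144
E(j) = 1/623
sqrt(E(c) + (-117749 + 153831)) = sqrt(1/623 + (-117749 + 153831)) = sqrt(1/623 + 36082) = sqrt(22479087/623) = sqrt(14004471201)/623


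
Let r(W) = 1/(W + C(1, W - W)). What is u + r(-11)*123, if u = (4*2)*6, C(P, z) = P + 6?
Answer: 69/4 ≈ 17.250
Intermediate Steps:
C(P, z) = 6 + P
r(W) = 1/(7 + W) (r(W) = 1/(W + (6 + 1)) = 1/(W + 7) = 1/(7 + W))
u = 48 (u = 8*6 = 48)
u + r(-11)*123 = 48 + 123/(7 - 11) = 48 + 123/(-4) = 48 - ¼*123 = 48 - 123/4 = 69/4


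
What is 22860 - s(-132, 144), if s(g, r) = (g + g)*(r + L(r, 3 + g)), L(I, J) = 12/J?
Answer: 2616612/43 ≈ 60851.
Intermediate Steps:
s(g, r) = 2*g*(r + 12/(3 + g)) (s(g, r) = (g + g)*(r + 12/(3 + g)) = (2*g)*(r + 12/(3 + g)) = 2*g*(r + 12/(3 + g)))
22860 - s(-132, 144) = 22860 - 2*(-132)*(12 + 144*(3 - 132))/(3 - 132) = 22860 - 2*(-132)*(12 + 144*(-129))/(-129) = 22860 - 2*(-132)*(-1)*(12 - 18576)/129 = 22860 - 2*(-132)*(-1)*(-18564)/129 = 22860 - 1*(-1633632/43) = 22860 + 1633632/43 = 2616612/43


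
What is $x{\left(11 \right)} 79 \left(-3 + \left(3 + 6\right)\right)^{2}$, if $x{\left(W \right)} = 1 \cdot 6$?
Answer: $17064$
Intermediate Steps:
$x{\left(W \right)} = 6$
$x{\left(11 \right)} 79 \left(-3 + \left(3 + 6\right)\right)^{2} = 6 \cdot 79 \left(-3 + \left(3 + 6\right)\right)^{2} = 474 \left(-3 + 9\right)^{2} = 474 \cdot 6^{2} = 474 \cdot 36 = 17064$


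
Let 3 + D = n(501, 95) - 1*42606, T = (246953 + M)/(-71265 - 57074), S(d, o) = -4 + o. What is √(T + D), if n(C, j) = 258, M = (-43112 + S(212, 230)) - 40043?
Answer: I*√697580090879407/128339 ≈ 205.8*I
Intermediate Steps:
M = -82929 (M = (-43112 + (-4 + 230)) - 40043 = (-43112 + 226) - 40043 = -42886 - 40043 = -82929)
T = -164024/128339 (T = (246953 - 82929)/(-71265 - 57074) = 164024/(-128339) = 164024*(-1/128339) = -164024/128339 ≈ -1.2781)
D = -42351 (D = -3 + (258 - 1*42606) = -3 + (258 - 42606) = -3 - 42348 = -42351)
√(T + D) = √(-164024/128339 - 42351) = √(-5435449013/128339) = I*√697580090879407/128339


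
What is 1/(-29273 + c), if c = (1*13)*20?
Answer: -1/29013 ≈ -3.4467e-5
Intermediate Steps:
c = 260 (c = 13*20 = 260)
1/(-29273 + c) = 1/(-29273 + 260) = 1/(-29013) = -1/29013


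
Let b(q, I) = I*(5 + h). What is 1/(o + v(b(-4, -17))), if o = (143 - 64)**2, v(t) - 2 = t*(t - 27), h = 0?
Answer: 1/15763 ≈ 6.3440e-5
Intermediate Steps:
b(q, I) = 5*I (b(q, I) = I*(5 + 0) = I*5 = 5*I)
v(t) = 2 + t*(-27 + t) (v(t) = 2 + t*(t - 27) = 2 + t*(-27 + t))
o = 6241 (o = 79**2 = 6241)
1/(o + v(b(-4, -17))) = 1/(6241 + (2 + (5*(-17))**2 - 135*(-17))) = 1/(6241 + (2 + (-85)**2 - 27*(-85))) = 1/(6241 + (2 + 7225 + 2295)) = 1/(6241 + 9522) = 1/15763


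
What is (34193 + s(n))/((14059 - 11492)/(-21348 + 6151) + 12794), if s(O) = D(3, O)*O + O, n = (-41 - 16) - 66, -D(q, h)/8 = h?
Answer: -1321561514/194427851 ≈ -6.7972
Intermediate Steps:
D(q, h) = -8*h
n = -123 (n = -57 - 66 = -123)
s(O) = O - 8*O² (s(O) = (-8*O)*O + O = -8*O² + O = O - 8*O²)
(34193 + s(n))/((14059 - 11492)/(-21348 + 6151) + 12794) = (34193 - 123*(1 - 8*(-123)))/((14059 - 11492)/(-21348 + 6151) + 12794) = (34193 - 123*(1 + 984))/(2567/(-15197) + 12794) = (34193 - 123*985)/(2567*(-1/15197) + 12794) = (34193 - 121155)/(-2567/15197 + 12794) = -86962/194427851/15197 = -86962*15197/194427851 = -1321561514/194427851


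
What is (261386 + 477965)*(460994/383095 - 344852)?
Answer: -97676116010291046/383095 ≈ -2.5497e+11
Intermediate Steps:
(261386 + 477965)*(460994/383095 - 344852) = 739351*(460994*(1/383095) - 344852) = 739351*(460994/383095 - 344852) = 739351*(-132110615946/383095) = -97676116010291046/383095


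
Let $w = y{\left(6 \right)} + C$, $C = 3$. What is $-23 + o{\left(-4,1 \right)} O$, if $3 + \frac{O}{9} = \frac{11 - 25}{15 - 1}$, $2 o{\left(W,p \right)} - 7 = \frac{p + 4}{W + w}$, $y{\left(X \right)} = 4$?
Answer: $-179$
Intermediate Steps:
$w = 7$ ($w = 4 + 3 = 7$)
$o{\left(W,p \right)} = \frac{7}{2} + \frac{4 + p}{2 \left(7 + W\right)}$ ($o{\left(W,p \right)} = \frac{7}{2} + \frac{\left(p + 4\right) \frac{1}{W + 7}}{2} = \frac{7}{2} + \frac{\left(4 + p\right) \frac{1}{7 + W}}{2} = \frac{7}{2} + \frac{\frac{1}{7 + W} \left(4 + p\right)}{2} = \frac{7}{2} + \frac{4 + p}{2 \left(7 + W\right)}$)
$O = -36$ ($O = -27 + 9 \frac{11 - 25}{15 - 1} = -27 + 9 \left(- \frac{14}{14}\right) = -27 + 9 \left(\left(-14\right) \frac{1}{14}\right) = -27 + 9 \left(-1\right) = -27 - 9 = -36$)
$-23 + o{\left(-4,1 \right)} O = -23 + \frac{53 + 1 + 7 \left(-4\right)}{2 \left(7 - 4\right)} \left(-36\right) = -23 + \frac{53 + 1 - 28}{2 \cdot 3} \left(-36\right) = -23 + \frac{1}{2} \cdot \frac{1}{3} \cdot 26 \left(-36\right) = -23 + \frac{13}{3} \left(-36\right) = -23 - 156 = -179$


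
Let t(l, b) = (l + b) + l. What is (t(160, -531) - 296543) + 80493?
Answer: -216261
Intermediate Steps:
t(l, b) = b + 2*l (t(l, b) = (b + l) + l = b + 2*l)
(t(160, -531) - 296543) + 80493 = ((-531 + 2*160) - 296543) + 80493 = ((-531 + 320) - 296543) + 80493 = (-211 - 296543) + 80493 = -296754 + 80493 = -216261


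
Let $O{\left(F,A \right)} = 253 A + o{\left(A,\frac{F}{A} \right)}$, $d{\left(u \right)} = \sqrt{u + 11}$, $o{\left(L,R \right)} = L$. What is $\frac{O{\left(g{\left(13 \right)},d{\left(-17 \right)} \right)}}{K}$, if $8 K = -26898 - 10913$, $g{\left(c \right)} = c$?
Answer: $- \frac{2032 i \sqrt{6}}{37811} \approx - 0.13164 i$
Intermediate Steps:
$d{\left(u \right)} = \sqrt{11 + u}$
$O{\left(F,A \right)} = 254 A$ ($O{\left(F,A \right)} = 253 A + A = 254 A$)
$K = - \frac{37811}{8}$ ($K = \frac{-26898 - 10913}{8} = \frac{1}{8} \left(-37811\right) = - \frac{37811}{8} \approx -4726.4$)
$\frac{O{\left(g{\left(13 \right)},d{\left(-17 \right)} \right)}}{K} = \frac{254 \sqrt{11 - 17}}{- \frac{37811}{8}} = 254 \sqrt{-6} \left(- \frac{8}{37811}\right) = 254 i \sqrt{6} \left(- \frac{8}{37811}\right) = - \frac{2032 i \sqrt{6}}{37811}$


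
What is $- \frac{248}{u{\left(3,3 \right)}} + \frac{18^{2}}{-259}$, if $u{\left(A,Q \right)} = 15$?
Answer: $- \frac{69092}{3885} \approx -17.784$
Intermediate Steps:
$- \frac{248}{u{\left(3,3 \right)}} + \frac{18^{2}}{-259} = - \frac{248}{15} + \frac{18^{2}}{-259} = \left(-248\right) \frac{1}{15} + 324 \left(- \frac{1}{259}\right) = - \frac{248}{15} - \frac{324}{259} = - \frac{69092}{3885}$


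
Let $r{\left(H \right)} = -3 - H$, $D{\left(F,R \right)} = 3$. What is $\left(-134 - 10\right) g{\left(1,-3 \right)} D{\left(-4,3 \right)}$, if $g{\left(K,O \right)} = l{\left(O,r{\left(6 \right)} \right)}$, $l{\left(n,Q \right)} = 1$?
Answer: $-432$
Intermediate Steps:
$g{\left(K,O \right)} = 1$
$\left(-134 - 10\right) g{\left(1,-3 \right)} D{\left(-4,3 \right)} = \left(-134 - 10\right) 1 \cdot 3 = \left(-144\right) 3 = -432$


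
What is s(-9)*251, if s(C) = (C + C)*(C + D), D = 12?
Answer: -13554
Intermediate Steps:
s(C) = 2*C*(12 + C) (s(C) = (C + C)*(C + 12) = (2*C)*(12 + C) = 2*C*(12 + C))
s(-9)*251 = (2*(-9)*(12 - 9))*251 = (2*(-9)*3)*251 = -54*251 = -13554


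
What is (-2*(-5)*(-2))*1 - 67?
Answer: -87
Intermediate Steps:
(-2*(-5)*(-2))*1 - 67 = (10*(-2))*1 - 67 = -20*1 - 67 = -20 - 67 = -87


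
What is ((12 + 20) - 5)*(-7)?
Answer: -189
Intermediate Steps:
((12 + 20) - 5)*(-7) = (32 - 5)*(-7) = 27*(-7) = -189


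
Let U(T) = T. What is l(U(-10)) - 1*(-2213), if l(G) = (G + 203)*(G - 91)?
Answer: -17280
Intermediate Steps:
l(G) = (-91 + G)*(203 + G) (l(G) = (203 + G)*(-91 + G) = (-91 + G)*(203 + G))
l(U(-10)) - 1*(-2213) = (-18473 + (-10)² + 112*(-10)) - 1*(-2213) = (-18473 + 100 - 1120) + 2213 = -19493 + 2213 = -17280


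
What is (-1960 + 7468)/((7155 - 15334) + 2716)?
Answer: -612/607 ≈ -1.0082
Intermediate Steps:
(-1960 + 7468)/((7155 - 15334) + 2716) = 5508/(-8179 + 2716) = 5508/(-5463) = 5508*(-1/5463) = -612/607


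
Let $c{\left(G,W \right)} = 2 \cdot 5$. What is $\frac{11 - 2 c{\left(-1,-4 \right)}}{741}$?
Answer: $- \frac{3}{247} \approx -0.012146$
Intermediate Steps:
$c{\left(G,W \right)} = 10$
$\frac{11 - 2 c{\left(-1,-4 \right)}}{741} = \frac{11 - 20}{741} = \left(11 - 20\right) \frac{1}{741} = \left(-9\right) \frac{1}{741} = - \frac{3}{247}$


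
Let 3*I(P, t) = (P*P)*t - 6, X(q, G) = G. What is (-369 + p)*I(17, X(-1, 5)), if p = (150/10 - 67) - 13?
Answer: -624526/3 ≈ -2.0818e+5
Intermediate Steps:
I(P, t) = -2 + t*P**2/3 (I(P, t) = ((P*P)*t - 6)/3 = (P**2*t - 6)/3 = (t*P**2 - 6)/3 = (-6 + t*P**2)/3 = -2 + t*P**2/3)
p = -65 (p = (150*(1/10) - 67) - 13 = (15 - 67) - 13 = -52 - 13 = -65)
(-369 + p)*I(17, X(-1, 5)) = (-369 - 65)*(-2 + (1/3)*5*17**2) = -434*(-2 + (1/3)*5*289) = -434*(-2 + 1445/3) = -434*1439/3 = -624526/3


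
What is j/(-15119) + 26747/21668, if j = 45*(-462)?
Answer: 854865613/327598492 ≈ 2.6095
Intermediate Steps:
j = -20790
j/(-15119) + 26747/21668 = -20790/(-15119) + 26747/21668 = -20790*(-1/15119) + 26747*(1/21668) = 20790/15119 + 26747/21668 = 854865613/327598492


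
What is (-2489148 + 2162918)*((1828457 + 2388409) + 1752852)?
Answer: -1947501103140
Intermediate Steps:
(-2489148 + 2162918)*((1828457 + 2388409) + 1752852) = -326230*(4216866 + 1752852) = -326230*5969718 = -1947501103140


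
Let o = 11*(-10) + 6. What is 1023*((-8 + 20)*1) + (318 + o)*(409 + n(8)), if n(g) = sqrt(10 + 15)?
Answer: 100872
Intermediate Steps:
n(g) = 5 (n(g) = sqrt(25) = 5)
o = -104 (o = -110 + 6 = -104)
1023*((-8 + 20)*1) + (318 + o)*(409 + n(8)) = 1023*((-8 + 20)*1) + (318 - 104)*(409 + 5) = 1023*(12*1) + 214*414 = 1023*12 + 88596 = 12276 + 88596 = 100872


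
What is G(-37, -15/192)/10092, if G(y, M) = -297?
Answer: -99/3364 ≈ -0.029429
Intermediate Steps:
G(-37, -15/192)/10092 = -297/10092 = -297*1/10092 = -99/3364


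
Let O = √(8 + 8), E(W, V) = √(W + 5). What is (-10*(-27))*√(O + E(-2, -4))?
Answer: 270*√(4 + √3) ≈ 646.43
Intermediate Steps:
E(W, V) = √(5 + W)
O = 4 (O = √16 = 4)
(-10*(-27))*√(O + E(-2, -4)) = (-10*(-27))*√(4 + √(5 - 2)) = 270*√(4 + √3)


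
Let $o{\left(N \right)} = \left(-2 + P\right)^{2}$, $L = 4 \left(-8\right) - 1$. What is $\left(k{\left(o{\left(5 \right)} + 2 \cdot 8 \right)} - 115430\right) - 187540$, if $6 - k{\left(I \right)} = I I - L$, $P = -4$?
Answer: $-305701$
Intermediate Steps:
$L = -33$ ($L = -32 - 1 = -33$)
$o{\left(N \right)} = 36$ ($o{\left(N \right)} = \left(-2 - 4\right)^{2} = \left(-6\right)^{2} = 36$)
$k{\left(I \right)} = -27 - I^{2}$ ($k{\left(I \right)} = 6 - \left(I I - -33\right) = 6 - \left(I^{2} + 33\right) = 6 - \left(33 + I^{2}\right) = -27 - I^{2}$)
$\left(k{\left(o{\left(5 \right)} + 2 \cdot 8 \right)} - 115430\right) - 187540 = \left(\left(-27 - \left(36 + 2 \cdot 8\right)^{2}\right) - 115430\right) - 187540 = \left(\left(-27 - \left(36 + 16\right)^{2}\right) - 115430\right) - 187540 = \left(\left(-27 - 52^{2}\right) - 115430\right) - 187540 = \left(\left(-27 - 2704\right) - 115430\right) - 187540 = \left(-2731 - 115430\right) - 187540 = -118161 - 187540 = -305701$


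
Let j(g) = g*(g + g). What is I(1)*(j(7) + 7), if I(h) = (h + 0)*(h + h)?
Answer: 210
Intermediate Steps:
I(h) = 2*h² (I(h) = h*(2*h) = 2*h²)
j(g) = 2*g² (j(g) = g*(2*g) = 2*g²)
I(1)*(j(7) + 7) = (2*1²)*(2*7² + 7) = (2*1)*(2*49 + 7) = 2*(98 + 7) = 2*105 = 210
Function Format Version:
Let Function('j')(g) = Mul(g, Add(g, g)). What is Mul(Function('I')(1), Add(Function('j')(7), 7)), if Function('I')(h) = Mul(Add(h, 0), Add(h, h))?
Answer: 210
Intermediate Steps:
Function('I')(h) = Mul(2, Pow(h, 2)) (Function('I')(h) = Mul(h, Mul(2, h)) = Mul(2, Pow(h, 2)))
Function('j')(g) = Mul(2, Pow(g, 2)) (Function('j')(g) = Mul(g, Mul(2, g)) = Mul(2, Pow(g, 2)))
Mul(Function('I')(1), Add(Function('j')(7), 7)) = Mul(Mul(2, Pow(1, 2)), Add(Mul(2, Pow(7, 2)), 7)) = Mul(Mul(2, 1), Add(Mul(2, 49), 7)) = Mul(2, Add(98, 7)) = Mul(2, 105) = 210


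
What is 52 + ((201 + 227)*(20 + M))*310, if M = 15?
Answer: 4643852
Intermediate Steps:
52 + ((201 + 227)*(20 + M))*310 = 52 + ((201 + 227)*(20 + 15))*310 = 52 + (428*35)*310 = 52 + 14980*310 = 52 + 4643800 = 4643852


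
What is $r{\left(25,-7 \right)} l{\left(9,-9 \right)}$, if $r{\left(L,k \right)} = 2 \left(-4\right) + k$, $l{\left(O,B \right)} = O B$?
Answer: $1215$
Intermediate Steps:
$l{\left(O,B \right)} = B O$
$r{\left(L,k \right)} = -8 + k$
$r{\left(25,-7 \right)} l{\left(9,-9 \right)} = \left(-8 - 7\right) \left(\left(-9\right) 9\right) = \left(-15\right) \left(-81\right) = 1215$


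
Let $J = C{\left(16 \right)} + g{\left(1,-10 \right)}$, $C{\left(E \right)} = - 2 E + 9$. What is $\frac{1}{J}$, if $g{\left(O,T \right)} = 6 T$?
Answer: $- \frac{1}{83} \approx -0.012048$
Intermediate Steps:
$C{\left(E \right)} = 9 - 2 E$
$J = -83$ ($J = \left(9 - 32\right) + 6 \left(-10\right) = \left(9 - 32\right) - 60 = -23 - 60 = -83$)
$\frac{1}{J} = \frac{1}{-83} = - \frac{1}{83}$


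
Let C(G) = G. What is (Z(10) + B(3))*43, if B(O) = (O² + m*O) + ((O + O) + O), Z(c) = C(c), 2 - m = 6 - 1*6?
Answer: 1462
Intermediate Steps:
m = 2 (m = 2 - (6 - 1*6) = 2 - (6 - 6) = 2 - 1*0 = 2 + 0 = 2)
Z(c) = c
B(O) = O² + 5*O (B(O) = (O² + 2*O) + ((O + O) + O) = (O² + 2*O) + (2*O + O) = (O² + 2*O) + 3*O = O² + 5*O)
(Z(10) + B(3))*43 = (10 + 3*(5 + 3))*43 = (10 + 3*8)*43 = (10 + 24)*43 = 34*43 = 1462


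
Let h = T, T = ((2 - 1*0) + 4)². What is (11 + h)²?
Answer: 2209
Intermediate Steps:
T = 36 (T = ((2 + 0) + 4)² = (2 + 4)² = 6² = 36)
h = 36
(11 + h)² = (11 + 36)² = 47² = 2209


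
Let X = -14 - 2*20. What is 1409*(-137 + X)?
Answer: -269119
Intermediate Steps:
X = -54 (X = -14 - 40 = -54)
1409*(-137 + X) = 1409*(-137 - 54) = 1409*(-191) = -269119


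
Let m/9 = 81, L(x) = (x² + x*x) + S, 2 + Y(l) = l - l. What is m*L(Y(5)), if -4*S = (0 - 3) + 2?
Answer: 24057/4 ≈ 6014.3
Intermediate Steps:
S = ¼ (S = -((0 - 3) + 2)/4 = -(-3 + 2)/4 = -¼*(-1) = ¼ ≈ 0.25000)
Y(l) = -2 (Y(l) = -2 + (l - l) = -2 + 0 = -2)
L(x) = ¼ + 2*x² (L(x) = (x² + x*x) + ¼ = (x² + x²) + ¼ = 2*x² + ¼ = ¼ + 2*x²)
m = 729 (m = 9*81 = 729)
m*L(Y(5)) = 729*(¼ + 2*(-2)²) = 729*(¼ + 2*4) = 729*(¼ + 8) = 729*(33/4) = 24057/4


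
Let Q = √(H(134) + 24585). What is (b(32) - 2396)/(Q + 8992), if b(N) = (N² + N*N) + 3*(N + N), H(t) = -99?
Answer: -701376/40415789 + 78*√24486/40415789 ≈ -0.017052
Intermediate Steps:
b(N) = 2*N² + 6*N (b(N) = (N² + N²) + 3*(2*N) = 2*N² + 6*N)
Q = √24486 (Q = √(-99 + 24585) = √24486 ≈ 156.48)
(b(32) - 2396)/(Q + 8992) = (2*32*(3 + 32) - 2396)/(√24486 + 8992) = (2*32*35 - 2396)/(8992 + √24486) = (2240 - 2396)/(8992 + √24486) = -156/(8992 + √24486)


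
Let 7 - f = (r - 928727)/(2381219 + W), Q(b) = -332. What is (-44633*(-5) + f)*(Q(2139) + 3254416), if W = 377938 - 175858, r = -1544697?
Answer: 1876052570818547568/2583299 ≈ 7.2622e+11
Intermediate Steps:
W = 202080
f = 20556517/2583299 (f = 7 - (-1544697 - 928727)/(2381219 + 202080) = 7 - (-2473424)/2583299 = 7 - 1*(-2473424/2583299) = 7 + 2473424/2583299 = 20556517/2583299 ≈ 7.9575)
(-44633*(-5) + f)*(Q(2139) + 3254416) = (-44633*(-5) + 20556517/2583299)*(-332 + 3254416) = (223165 + 20556517/2583299)*3254084 = (576522477852/2583299)*3254084 = 1876052570818547568/2583299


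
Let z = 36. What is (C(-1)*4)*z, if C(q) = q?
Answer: -144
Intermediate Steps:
(C(-1)*4)*z = -1*4*36 = -4*36 = -144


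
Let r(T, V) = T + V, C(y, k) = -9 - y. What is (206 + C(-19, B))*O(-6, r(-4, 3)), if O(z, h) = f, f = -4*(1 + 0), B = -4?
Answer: -864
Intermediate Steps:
f = -4 (f = -4*1 = -4)
O(z, h) = -4
(206 + C(-19, B))*O(-6, r(-4, 3)) = (206 + (-9 - 1*(-19)))*(-4) = (206 + (-9 + 19))*(-4) = (206 + 10)*(-4) = 216*(-4) = -864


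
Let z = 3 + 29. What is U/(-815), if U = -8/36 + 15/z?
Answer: -71/234720 ≈ -0.00030249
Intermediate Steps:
z = 32
U = 71/288 (U = -8/36 + 15/32 = -8*1/36 + 15*(1/32) = -2/9 + 15/32 = 71/288 ≈ 0.24653)
U/(-815) = (71/288)/(-815) = (71/288)*(-1/815) = -71/234720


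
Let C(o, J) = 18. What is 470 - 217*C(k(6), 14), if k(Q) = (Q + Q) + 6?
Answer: -3436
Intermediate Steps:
k(Q) = 6 + 2*Q (k(Q) = 2*Q + 6 = 6 + 2*Q)
470 - 217*C(k(6), 14) = 470 - 217*18 = 470 - 3906 = -3436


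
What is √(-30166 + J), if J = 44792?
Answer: √14626 ≈ 120.94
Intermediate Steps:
√(-30166 + J) = √(-30166 + 44792) = √14626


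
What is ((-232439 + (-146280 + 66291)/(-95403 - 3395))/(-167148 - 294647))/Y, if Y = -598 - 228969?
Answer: -3280632619/1496265968485210 ≈ -2.1925e-6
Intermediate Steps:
Y = -229567
((-232439 + (-146280 + 66291)/(-95403 - 3395))/(-167148 - 294647))/Y = ((-232439 + (-146280 + 66291)/(-95403 - 3395))/(-167148 - 294647))/(-229567) = ((-232439 - 79989/(-98798))/(-461795))*(-1/229567) = ((-232439 - 79989*(-1/98798))*(-1/461795))*(-1/229567) = ((-232439 + 11427/14114)*(-1/461795))*(-1/229567) = -3280632619/14114*(-1/461795)*(-1/229567) = (3280632619/6517774630)*(-1/229567) = -3280632619/1496265968485210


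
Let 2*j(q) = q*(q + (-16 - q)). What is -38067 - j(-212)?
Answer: -39763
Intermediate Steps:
j(q) = -8*q (j(q) = (q*(q + (-16 - q)))/2 = (q*(-16))/2 = (-16*q)/2 = -8*q)
-38067 - j(-212) = -38067 - (-8)*(-212) = -38067 - 1*1696 = -38067 - 1696 = -39763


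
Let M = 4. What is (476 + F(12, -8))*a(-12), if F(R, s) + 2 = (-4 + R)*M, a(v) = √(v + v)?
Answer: 1012*I*√6 ≈ 2478.9*I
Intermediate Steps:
a(v) = √2*√v (a(v) = √(2*v) = √2*√v)
F(R, s) = -18 + 4*R (F(R, s) = -2 + (-4 + R)*4 = -2 + (-16 + 4*R) = -18 + 4*R)
(476 + F(12, -8))*a(-12) = (476 + (-18 + 4*12))*(√2*√(-12)) = (476 + (-18 + 48))*(√2*(2*I*√3)) = (476 + 30)*(2*I*√6) = 506*(2*I*√6) = 1012*I*√6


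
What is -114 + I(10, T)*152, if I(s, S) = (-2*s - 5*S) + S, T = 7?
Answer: -7410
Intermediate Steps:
I(s, S) = -4*S - 2*s (I(s, S) = (-5*S - 2*s) + S = -4*S - 2*s)
-114 + I(10, T)*152 = -114 + (-4*7 - 2*10)*152 = -114 + (-28 - 20)*152 = -114 - 48*152 = -114 - 7296 = -7410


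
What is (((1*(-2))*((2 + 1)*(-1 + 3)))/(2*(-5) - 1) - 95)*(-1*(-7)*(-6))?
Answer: 43386/11 ≈ 3944.2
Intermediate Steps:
(((1*(-2))*((2 + 1)*(-1 + 3)))/(2*(-5) - 1) - 95)*(-1*(-7)*(-6)) = ((-6*2)/(-10 - 1) - 95)*(7*(-6)) = (-2*6/(-11) - 95)*(-42) = (-12*(-1/11) - 95)*(-42) = (12/11 - 95)*(-42) = -1033/11*(-42) = 43386/11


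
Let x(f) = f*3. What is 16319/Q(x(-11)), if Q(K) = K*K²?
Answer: -16319/35937 ≈ -0.45410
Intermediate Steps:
x(f) = 3*f
Q(K) = K³
16319/Q(x(-11)) = 16319/((3*(-11))³) = 16319/((-33)³) = 16319/(-35937) = 16319*(-1/35937) = -16319/35937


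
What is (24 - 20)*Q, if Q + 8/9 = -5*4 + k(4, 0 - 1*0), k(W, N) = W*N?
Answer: -752/9 ≈ -83.556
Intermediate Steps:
k(W, N) = N*W
Q = -188/9 (Q = -8/9 + (-5*4 + (0 - 1*0)*4) = -8/9 + (-20 + (0 + 0)*4) = -8/9 + (-20 + 0*4) = -8/9 + (-20 + 0) = -8/9 - 20 = -188/9 ≈ -20.889)
(24 - 20)*Q = (24 - 20)*(-188/9) = 4*(-188/9) = -752/9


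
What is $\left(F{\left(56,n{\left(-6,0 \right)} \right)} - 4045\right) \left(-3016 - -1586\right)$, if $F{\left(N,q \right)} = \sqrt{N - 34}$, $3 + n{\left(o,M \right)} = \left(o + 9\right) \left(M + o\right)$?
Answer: $5784350 - 1430 \sqrt{22} \approx 5.7776 \cdot 10^{6}$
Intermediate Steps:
$n{\left(o,M \right)} = -3 + \left(9 + o\right) \left(M + o\right)$ ($n{\left(o,M \right)} = -3 + \left(o + 9\right) \left(M + o\right) = -3 + \left(9 + o\right) \left(M + o\right)$)
$F{\left(N,q \right)} = \sqrt{-34 + N}$
$\left(F{\left(56,n{\left(-6,0 \right)} \right)} - 4045\right) \left(-3016 - -1586\right) = \left(\sqrt{-34 + 56} - 4045\right) \left(-3016 - -1586\right) = \left(\sqrt{22} - 4045\right) \left(-3016 + 1586\right) = \left(-4045 + \sqrt{22}\right) \left(-1430\right) = 5784350 - 1430 \sqrt{22}$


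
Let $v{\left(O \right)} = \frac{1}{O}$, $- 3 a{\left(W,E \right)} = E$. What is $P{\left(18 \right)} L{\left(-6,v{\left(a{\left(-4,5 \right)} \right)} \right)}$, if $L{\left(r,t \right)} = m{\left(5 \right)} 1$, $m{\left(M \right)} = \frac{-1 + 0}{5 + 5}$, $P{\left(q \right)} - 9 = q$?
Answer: $- \frac{27}{10} \approx -2.7$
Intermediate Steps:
$P{\left(q \right)} = 9 + q$
$m{\left(M \right)} = - \frac{1}{10}$
$a{\left(W,E \right)} = - \frac{E}{3}$
$L{\left(r,t \right)} = - \frac{1}{10}$ ($L{\left(r,t \right)} = \left(- \frac{1}{10}\right) 1 = - \frac{1}{10}$)
$P{\left(18 \right)} L{\left(-6,v{\left(a{\left(-4,5 \right)} \right)} \right)} = \left(9 + 18\right) \left(- \frac{1}{10}\right) = 27 \left(- \frac{1}{10}\right) = - \frac{27}{10}$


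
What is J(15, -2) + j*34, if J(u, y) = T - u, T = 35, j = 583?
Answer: 19842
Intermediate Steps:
J(u, y) = 35 - u
J(15, -2) + j*34 = (35 - 1*15) + 583*34 = (35 - 15) + 19822 = 20 + 19822 = 19842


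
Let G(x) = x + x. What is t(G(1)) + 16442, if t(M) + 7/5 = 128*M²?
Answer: 84763/5 ≈ 16953.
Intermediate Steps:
G(x) = 2*x
t(M) = -7/5 + 128*M²
t(G(1)) + 16442 = (-7/5 + 128*(2*1)²) + 16442 = (-7/5 + 128*2²) + 16442 = (-7/5 + 128*4) + 16442 = (-7/5 + 512) + 16442 = 2553/5 + 16442 = 84763/5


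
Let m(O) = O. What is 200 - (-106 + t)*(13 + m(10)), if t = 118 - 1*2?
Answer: -30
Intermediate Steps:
t = 116 (t = 118 - 2 = 116)
200 - (-106 + t)*(13 + m(10)) = 200 - (-106 + 116)*(13 + 10) = 200 - 10*23 = 200 - 1*230 = 200 - 230 = -30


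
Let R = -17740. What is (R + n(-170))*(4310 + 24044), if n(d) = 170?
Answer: -498179780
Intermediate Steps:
(R + n(-170))*(4310 + 24044) = (-17740 + 170)*(4310 + 24044) = -17570*28354 = -498179780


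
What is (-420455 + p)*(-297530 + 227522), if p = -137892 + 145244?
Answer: 28920514824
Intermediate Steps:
p = 7352
(-420455 + p)*(-297530 + 227522) = (-420455 + 7352)*(-297530 + 227522) = -413103*(-70008) = 28920514824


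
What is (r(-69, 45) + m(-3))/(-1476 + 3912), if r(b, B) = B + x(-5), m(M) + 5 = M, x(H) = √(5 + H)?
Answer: 37/2436 ≈ 0.015189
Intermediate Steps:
m(M) = -5 + M
r(b, B) = B (r(b, B) = B + √(5 - 5) = B + √0 = B + 0 = B)
(r(-69, 45) + m(-3))/(-1476 + 3912) = (45 + (-5 - 3))/(-1476 + 3912) = (45 - 8)/2436 = 37*(1/2436) = 37/2436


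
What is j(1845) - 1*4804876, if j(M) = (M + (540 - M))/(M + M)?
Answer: -196999910/41 ≈ -4.8049e+6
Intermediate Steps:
j(M) = 270/M (j(M) = 540/((2*M)) = 540*(1/(2*M)) = 270/M)
j(1845) - 1*4804876 = 270/1845 - 1*4804876 = 270*(1/1845) - 4804876 = 6/41 - 4804876 = -196999910/41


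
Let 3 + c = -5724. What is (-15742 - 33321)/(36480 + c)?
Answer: -49063/30753 ≈ -1.5954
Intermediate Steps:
c = -5727 (c = -3 - 5724 = -5727)
(-15742 - 33321)/(36480 + c) = (-15742 - 33321)/(36480 - 5727) = -49063/30753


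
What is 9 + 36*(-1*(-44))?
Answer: 1593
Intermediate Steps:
9 + 36*(-1*(-44)) = 9 + 36*44 = 9 + 1584 = 1593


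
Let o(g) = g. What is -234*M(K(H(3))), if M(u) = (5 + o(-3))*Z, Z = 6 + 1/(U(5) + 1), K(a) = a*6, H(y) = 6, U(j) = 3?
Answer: -2925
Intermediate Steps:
K(a) = 6*a
Z = 25/4 (Z = 6 + 1/(3 + 1) = 6 + 1/4 = 6 + ¼ = 25/4 ≈ 6.2500)
M(u) = 25/2 (M(u) = (5 - 3)*(25/4) = 2*(25/4) = 25/2)
-234*M(K(H(3))) = -234*25/2 = -2925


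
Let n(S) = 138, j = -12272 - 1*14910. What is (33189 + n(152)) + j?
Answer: 6145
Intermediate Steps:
j = -27182 (j = -12272 - 14910 = -27182)
(33189 + n(152)) + j = (33189 + 138) - 27182 = 33327 - 27182 = 6145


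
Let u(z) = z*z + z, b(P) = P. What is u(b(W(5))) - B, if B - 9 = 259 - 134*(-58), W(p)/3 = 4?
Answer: -7884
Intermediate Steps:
W(p) = 12 (W(p) = 3*4 = 12)
B = 8040 (B = 9 + (259 - 134*(-58)) = 9 + (259 + 7772) = 9 + 8031 = 8040)
u(z) = z + z² (u(z) = z² + z = z + z²)
u(b(W(5))) - B = 12*(1 + 12) - 1*8040 = 12*13 - 8040 = 156 - 8040 = -7884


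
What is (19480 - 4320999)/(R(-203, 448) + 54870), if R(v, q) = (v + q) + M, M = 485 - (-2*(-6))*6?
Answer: -4301519/55528 ≈ -77.466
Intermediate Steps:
M = 413 (M = 485 - 12*6 = 485 - 1*72 = 485 - 72 = 413)
R(v, q) = 413 + q + v (R(v, q) = (v + q) + 413 = (q + v) + 413 = 413 + q + v)
(19480 - 4320999)/(R(-203, 448) + 54870) = (19480 - 4320999)/((413 + 448 - 203) + 54870) = -4301519/(658 + 54870) = -4301519/55528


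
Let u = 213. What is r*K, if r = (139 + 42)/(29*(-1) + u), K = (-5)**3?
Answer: -22625/184 ≈ -122.96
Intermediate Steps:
K = -125
r = 181/184 (r = (139 + 42)/(29*(-1) + 213) = 181/(-29 + 213) = 181/184 ≈ 0.98370)
r*K = (181/184)*(-125) = -22625/184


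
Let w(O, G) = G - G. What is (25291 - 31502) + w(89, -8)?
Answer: -6211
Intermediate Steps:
w(O, G) = 0
(25291 - 31502) + w(89, -8) = (25291 - 31502) + 0 = -6211 + 0 = -6211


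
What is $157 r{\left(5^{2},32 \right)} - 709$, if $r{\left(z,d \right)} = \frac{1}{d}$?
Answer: $- \frac{22531}{32} \approx -704.09$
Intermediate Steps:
$157 r{\left(5^{2},32 \right)} - 709 = \frac{157}{32} - 709 = - \frac{22531}{32}$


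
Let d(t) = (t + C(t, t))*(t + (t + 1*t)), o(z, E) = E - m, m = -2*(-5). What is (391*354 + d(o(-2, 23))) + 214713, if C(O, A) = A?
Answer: 354141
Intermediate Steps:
m = 10
o(z, E) = -10 + E (o(z, E) = E - 1*10 = E - 10 = -10 + E)
d(t) = 6*t² (d(t) = (t + t)*(t + (t + 1*t)) = (2*t)*(t + (t + t)) = (2*t)*(t + 2*t) = (2*t)*(3*t) = 6*t²)
(391*354 + d(o(-2, 23))) + 214713 = (391*354 + 6*(-10 + 23)²) + 214713 = (138414 + 6*13²) + 214713 = (138414 + 6*169) + 214713 = (138414 + 1014) + 214713 = 139428 + 214713 = 354141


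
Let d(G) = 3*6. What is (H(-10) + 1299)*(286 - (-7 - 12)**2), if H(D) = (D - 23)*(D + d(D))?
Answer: -77625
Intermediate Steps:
d(G) = 18
H(D) = (-23 + D)*(18 + D) (H(D) = (D - 23)*(D + 18) = (-23 + D)*(18 + D))
(H(-10) + 1299)*(286 - (-7 - 12)**2) = ((-414 + (-10)**2 - 5*(-10)) + 1299)*(286 - (-7 - 12)**2) = ((-414 + 100 + 50) + 1299)*(286 - 1*(-19)**2) = (-264 + 1299)*(286 - 1*361) = 1035*(286 - 361) = 1035*(-75) = -77625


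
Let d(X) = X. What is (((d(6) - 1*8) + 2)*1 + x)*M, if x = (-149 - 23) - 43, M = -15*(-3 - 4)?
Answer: -22575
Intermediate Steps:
M = 105 (M = -15*(-7) = 105)
x = -215 (x = -172 - 43 = -215)
(((d(6) - 1*8) + 2)*1 + x)*M = (((6 - 1*8) + 2)*1 - 215)*105 = (((6 - 8) + 2)*1 - 215)*105 = ((-2 + 2)*1 - 215)*105 = (0*1 - 215)*105 = (0 - 215)*105 = -215*105 = -22575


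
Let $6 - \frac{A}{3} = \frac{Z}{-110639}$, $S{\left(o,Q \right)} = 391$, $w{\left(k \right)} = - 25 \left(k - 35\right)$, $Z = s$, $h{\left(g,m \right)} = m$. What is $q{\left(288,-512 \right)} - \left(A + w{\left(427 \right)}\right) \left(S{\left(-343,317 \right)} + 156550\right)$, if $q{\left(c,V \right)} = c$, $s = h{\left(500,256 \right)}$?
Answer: $\frac{169852556948162}{110639} \approx 1.5352 \cdot 10^{9}$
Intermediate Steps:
$s = 256$
$Z = 256$
$w{\left(k \right)} = 875 - 25 k$ ($w{\left(k \right)} = - 25 \left(-35 + k\right) = 875 - 25 k$)
$A = \frac{1992270}{110639}$ ($A = 18 - 3 \frac{256}{-110639} = 18 - 3 \cdot 256 \left(- \frac{1}{110639}\right) = 18 - - \frac{768}{110639} = 18 + \frac{768}{110639} = \frac{1992270}{110639} \approx 18.007$)
$q{\left(288,-512 \right)} - \left(A + w{\left(427 \right)}\right) \left(S{\left(-343,317 \right)} + 156550\right) = 288 - \left(\frac{1992270}{110639} + \left(875 - 10675\right)\right) \left(391 + 156550\right) = 288 - \left(\frac{1992270}{110639} + \left(875 - 10675\right)\right) 156941 = 288 - \left(\frac{1992270}{110639} - 9800\right) 156941 = 288 - \left(- \frac{1082269930}{110639}\right) 156941 = 288 - - \frac{169852525084130}{110639} = 288 + \frac{169852525084130}{110639} = \frac{169852556948162}{110639}$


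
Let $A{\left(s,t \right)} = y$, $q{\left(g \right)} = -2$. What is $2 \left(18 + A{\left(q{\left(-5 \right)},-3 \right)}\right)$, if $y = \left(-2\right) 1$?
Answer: $32$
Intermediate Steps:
$y = -2$
$A{\left(s,t \right)} = -2$
$2 \left(18 + A{\left(q{\left(-5 \right)},-3 \right)}\right) = 2 \left(18 - 2\right) = 2 \cdot 16 = 32$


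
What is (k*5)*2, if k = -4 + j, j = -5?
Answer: -90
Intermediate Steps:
k = -9 (k = -4 - 5 = -9)
(k*5)*2 = -9*5*2 = -45*2 = -90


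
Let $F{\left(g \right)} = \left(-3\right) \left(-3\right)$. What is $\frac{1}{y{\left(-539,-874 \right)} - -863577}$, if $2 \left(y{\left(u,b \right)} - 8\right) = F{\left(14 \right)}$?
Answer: $\frac{2}{1727179} \approx 1.158 \cdot 10^{-6}$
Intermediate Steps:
$F{\left(g \right)} = 9$
$y{\left(u,b \right)} = \frac{25}{2}$ ($y{\left(u,b \right)} = 8 + \frac{1}{2} \cdot 9 = 8 + \frac{9}{2} = \frac{25}{2}$)
$\frac{1}{y{\left(-539,-874 \right)} - -863577} = \frac{1}{\frac{25}{2} - -863577} = \frac{1}{\frac{25}{2} + 863577} = \frac{1}{\frac{1727179}{2}} = \frac{2}{1727179}$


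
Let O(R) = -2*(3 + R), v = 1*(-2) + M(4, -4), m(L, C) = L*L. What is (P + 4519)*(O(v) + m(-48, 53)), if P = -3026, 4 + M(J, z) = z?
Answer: 3460774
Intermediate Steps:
M(J, z) = -4 + z
m(L, C) = L**2
v = -10 (v = 1*(-2) + (-4 - 4) = -2 - 8 = -10)
O(R) = -6 - 2*R
(P + 4519)*(O(v) + m(-48, 53)) = (-3026 + 4519)*((-6 - 2*(-10)) + (-48)**2) = 1493*((-6 + 20) + 2304) = 1493*(14 + 2304) = 1493*2318 = 3460774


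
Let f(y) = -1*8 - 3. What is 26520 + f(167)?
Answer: 26509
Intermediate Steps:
f(y) = -11 (f(y) = -8 - 3 = -11)
26520 + f(167) = 26520 - 11 = 26509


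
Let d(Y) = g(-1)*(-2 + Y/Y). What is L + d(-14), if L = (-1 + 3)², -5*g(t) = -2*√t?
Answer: 4 - 2*I/5 ≈ 4.0 - 0.4*I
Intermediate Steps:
g(t) = 2*√t/5 (g(t) = -(-2)*√t/5 = 2*√t/5)
d(Y) = -2*I/5 (d(Y) = (2*√(-1)/5)*(-2 + Y/Y) = (2*I/5)*(-2 + 1) = (2*I/5)*(-1) = -2*I/5)
L = 4 (L = 2² = 4)
L + d(-14) = 4 - 2*I/5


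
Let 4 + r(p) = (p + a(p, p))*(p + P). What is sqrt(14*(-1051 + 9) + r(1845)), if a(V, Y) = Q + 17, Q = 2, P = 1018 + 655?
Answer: 68*sqrt(1415) ≈ 2557.9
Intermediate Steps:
P = 1673
a(V, Y) = 19 (a(V, Y) = 2 + 17 = 19)
r(p) = -4 + (19 + p)*(1673 + p) (r(p) = -4 + (p + 19)*(p + 1673) = -4 + (19 + p)*(1673 + p))
sqrt(14*(-1051 + 9) + r(1845)) = sqrt(14*(-1051 + 9) + (31783 + 1845**2 + 1692*1845)) = sqrt(14*(-1042) + (31783 + 3404025 + 3121740)) = sqrt(-14588 + 6557548) = sqrt(6542960) = 68*sqrt(1415)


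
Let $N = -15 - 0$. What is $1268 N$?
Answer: $-19020$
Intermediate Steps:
$N = -15$ ($N = -15 + 0 = -15$)
$1268 N = 1268 \left(-15\right) = -19020$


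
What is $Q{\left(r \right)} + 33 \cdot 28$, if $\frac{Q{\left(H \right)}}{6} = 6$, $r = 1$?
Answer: $960$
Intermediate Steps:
$Q{\left(H \right)} = 36$ ($Q{\left(H \right)} = 6 \cdot 6 = 36$)
$Q{\left(r \right)} + 33 \cdot 28 = 36 + 33 \cdot 28 = 36 + 924 = 960$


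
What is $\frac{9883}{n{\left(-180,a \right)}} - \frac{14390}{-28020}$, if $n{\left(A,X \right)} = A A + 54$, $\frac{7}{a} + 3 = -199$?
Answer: $\frac{6199456}{7578009} \approx 0.81808$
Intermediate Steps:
$a = - \frac{7}{202}$ ($a = \frac{7}{-3 - 199} = \frac{7}{-202} = 7 \left(- \frac{1}{202}\right) = - \frac{7}{202} \approx -0.034653$)
$n{\left(A,X \right)} = 54 + A^{2}$ ($n{\left(A,X \right)} = A^{2} + 54 = 54 + A^{2}$)
$\frac{9883}{n{\left(-180,a \right)}} - \frac{14390}{-28020} = \frac{9883}{54 + \left(-180\right)^{2}} - \frac{14390}{-28020} = \frac{9883}{54 + 32400} - - \frac{1439}{2802} = \frac{9883}{32454} + \frac{1439}{2802} = \frac{6199456}{7578009}$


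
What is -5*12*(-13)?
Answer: 780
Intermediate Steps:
-5*12*(-13) = -60*(-13) = 780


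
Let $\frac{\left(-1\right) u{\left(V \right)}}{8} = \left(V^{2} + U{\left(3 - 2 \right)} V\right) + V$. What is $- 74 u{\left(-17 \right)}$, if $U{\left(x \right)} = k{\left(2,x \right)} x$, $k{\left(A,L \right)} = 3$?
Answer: $130832$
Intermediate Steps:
$U{\left(x \right)} = 3 x$
$u{\left(V \right)} = - 32 V - 8 V^{2}$ ($u{\left(V \right)} = - 8 \left(\left(V^{2} + 3 \left(3 - 2\right) V\right) + V\right) = - 8 \left(\left(V^{2} + 3 \cdot 1 V\right) + V\right) = - 8 \left(\left(V^{2} + 3 V\right) + V\right) = - 8 \left(V^{2} + 4 V\right) = - 32 V - 8 V^{2}$)
$- 74 u{\left(-17 \right)} = - 74 \left(\left(-8\right) \left(-17\right) \left(4 - 17\right)\right) = - 74 \left(\left(-8\right) \left(-17\right) \left(-13\right)\right) = \left(-74\right) \left(-1768\right) = 130832$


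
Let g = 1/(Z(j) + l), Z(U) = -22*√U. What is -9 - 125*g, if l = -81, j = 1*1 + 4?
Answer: -27144/4141 - 2750*√5/4141 ≈ -8.0399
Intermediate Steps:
j = 5 (j = 1 + 4 = 5)
g = 1/(-81 - 22*√5) (g = 1/(-22*√5 - 81) = 1/(-81 - 22*√5) ≈ -0.0076809)
-9 - 125*g = -9 - 125*(-81/4141 + 22*√5/4141) = -9 + (10125/4141 - 2750*√5/4141) = -27144/4141 - 2750*√5/4141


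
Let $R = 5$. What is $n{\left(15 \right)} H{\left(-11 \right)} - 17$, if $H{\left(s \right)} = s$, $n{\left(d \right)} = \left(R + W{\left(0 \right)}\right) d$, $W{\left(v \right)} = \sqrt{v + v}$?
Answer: $-842$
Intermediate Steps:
$W{\left(v \right)} = \sqrt{2} \sqrt{v}$ ($W{\left(v \right)} = \sqrt{2 v} = \sqrt{2} \sqrt{v}$)
$n{\left(d \right)} = 5 d$ ($n{\left(d \right)} = \left(5 + \sqrt{2} \sqrt{0}\right) d = \left(5 + \sqrt{2} \cdot 0\right) d = \left(5 + 0\right) d = 5 d$)
$n{\left(15 \right)} H{\left(-11 \right)} - 17 = 5 \cdot 15 \left(-11\right) - 17 = 75 \left(-11\right) - 17 = -825 - 17 = -842$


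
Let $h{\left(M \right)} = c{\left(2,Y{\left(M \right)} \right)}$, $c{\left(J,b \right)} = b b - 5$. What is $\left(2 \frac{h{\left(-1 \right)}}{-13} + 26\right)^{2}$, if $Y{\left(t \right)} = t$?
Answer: $\frac{119716}{169} \approx 708.38$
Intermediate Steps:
$c{\left(J,b \right)} = -5 + b^{2}$ ($c{\left(J,b \right)} = b^{2} - 5 = -5 + b^{2}$)
$h{\left(M \right)} = -5 + M^{2}$
$\left(2 \frac{h{\left(-1 \right)}}{-13} + 26\right)^{2} = \left(2 \frac{-5 + \left(-1\right)^{2}}{-13} + 26\right)^{2} = \left(2 \left(-5 + 1\right) \left(- \frac{1}{13}\right) + 26\right)^{2} = \left(2 \left(\left(-4\right) \left(- \frac{1}{13}\right)\right) + 26\right)^{2} = \left(2 \cdot \frac{4}{13} + 26\right)^{2} = \left(\frac{8}{13} + 26\right)^{2} = \left(\frac{346}{13}\right)^{2} = \frac{119716}{169}$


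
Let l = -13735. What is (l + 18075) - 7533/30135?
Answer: 43592789/10045 ≈ 4339.8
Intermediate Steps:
(l + 18075) - 7533/30135 = (-13735 + 18075) - 7533/30135 = 4340 - 7533*1/30135 = 4340 - 2511/10045 = 43592789/10045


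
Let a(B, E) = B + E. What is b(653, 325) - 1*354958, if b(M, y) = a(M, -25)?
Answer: -354330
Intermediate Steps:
b(M, y) = -25 + M (b(M, y) = M - 25 = -25 + M)
b(653, 325) - 1*354958 = (-25 + 653) - 1*354958 = 628 - 354958 = -354330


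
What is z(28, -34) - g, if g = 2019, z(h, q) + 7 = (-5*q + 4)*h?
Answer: 2846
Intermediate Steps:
z(h, q) = -7 + h*(4 - 5*q) (z(h, q) = -7 + (-5*q + 4)*h = -7 + (4 - 5*q)*h = -7 + h*(4 - 5*q))
z(28, -34) - g = (-7 + 4*28 - 5*28*(-34)) - 1*2019 = (-7 + 112 + 4760) - 2019 = 4865 - 2019 = 2846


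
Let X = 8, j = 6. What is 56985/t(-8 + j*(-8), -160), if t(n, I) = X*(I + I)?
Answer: -11397/512 ≈ -22.260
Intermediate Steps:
t(n, I) = 16*I (t(n, I) = 8*(I + I) = 8*(2*I) = 16*I)
56985/t(-8 + j*(-8), -160) = 56985/((16*(-160))) = 56985/(-2560) = 56985*(-1/2560) = -11397/512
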